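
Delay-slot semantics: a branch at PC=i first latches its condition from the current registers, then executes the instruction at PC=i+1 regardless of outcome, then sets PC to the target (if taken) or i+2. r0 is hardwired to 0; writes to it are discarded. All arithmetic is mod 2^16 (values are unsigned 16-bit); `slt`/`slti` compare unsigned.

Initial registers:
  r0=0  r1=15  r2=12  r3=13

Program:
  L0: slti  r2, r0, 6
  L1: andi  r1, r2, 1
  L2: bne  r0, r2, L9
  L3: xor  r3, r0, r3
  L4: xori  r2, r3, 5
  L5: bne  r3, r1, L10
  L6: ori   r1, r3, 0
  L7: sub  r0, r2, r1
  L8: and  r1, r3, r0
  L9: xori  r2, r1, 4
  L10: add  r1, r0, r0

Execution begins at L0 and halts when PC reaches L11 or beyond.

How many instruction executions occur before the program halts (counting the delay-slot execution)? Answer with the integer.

6

PC=0  slti  r2, r0, 6        | r0=0 r1=15 r2=1 r3=13
PC=1  andi  r1, r2, 1        | r0=0 r1=1 r2=1 r3=13
PC=2  bne  r0, r2, L9        | r0=0 r1=1 r2=1 r3=13  [TAKEN]
PC=3  xor  r3, r0, r3        | r0=0 r1=1 r2=1 r3=13
PC=9  xori  r2, r1, 4        | r0=0 r1=1 r2=5 r3=13
PC=10 add  r1, r0, r0        | r0=0 r1=0 r2=5 r3=13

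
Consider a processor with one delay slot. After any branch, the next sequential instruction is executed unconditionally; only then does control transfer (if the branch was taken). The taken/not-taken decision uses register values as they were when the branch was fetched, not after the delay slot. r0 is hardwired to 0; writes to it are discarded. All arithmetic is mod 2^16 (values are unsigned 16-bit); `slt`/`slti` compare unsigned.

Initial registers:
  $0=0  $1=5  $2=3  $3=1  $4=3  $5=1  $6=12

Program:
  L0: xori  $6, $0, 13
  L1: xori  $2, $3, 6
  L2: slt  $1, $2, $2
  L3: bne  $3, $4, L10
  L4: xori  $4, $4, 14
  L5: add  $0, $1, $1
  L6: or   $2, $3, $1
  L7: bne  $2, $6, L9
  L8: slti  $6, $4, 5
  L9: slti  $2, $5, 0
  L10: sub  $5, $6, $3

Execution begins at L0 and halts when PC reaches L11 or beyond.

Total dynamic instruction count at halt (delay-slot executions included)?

[0] xori  $6, $0, 13  →  {$0:0, $1:5, $2:3, $3:1, $4:3, $5:1, $6:13}
[1] xori  $2, $3, 6  →  {$0:0, $1:5, $2:7, $3:1, $4:3, $5:1, $6:13}
[2] slt  $1, $2, $2  →  {$0:0, $1:0, $2:7, $3:1, $4:3, $5:1, $6:13}
[3] bne  $3, $4, L10  →  {$0:0, $1:0, $2:7, $3:1, $4:3, $5:1, $6:13}  ⟨branch taken⟩
[4] xori  $4, $4, 14  →  {$0:0, $1:0, $2:7, $3:1, $4:13, $5:1, $6:13}
[10] sub  $5, $6, $3  →  {$0:0, $1:0, $2:7, $3:1, $4:13, $5:12, $6:13}

6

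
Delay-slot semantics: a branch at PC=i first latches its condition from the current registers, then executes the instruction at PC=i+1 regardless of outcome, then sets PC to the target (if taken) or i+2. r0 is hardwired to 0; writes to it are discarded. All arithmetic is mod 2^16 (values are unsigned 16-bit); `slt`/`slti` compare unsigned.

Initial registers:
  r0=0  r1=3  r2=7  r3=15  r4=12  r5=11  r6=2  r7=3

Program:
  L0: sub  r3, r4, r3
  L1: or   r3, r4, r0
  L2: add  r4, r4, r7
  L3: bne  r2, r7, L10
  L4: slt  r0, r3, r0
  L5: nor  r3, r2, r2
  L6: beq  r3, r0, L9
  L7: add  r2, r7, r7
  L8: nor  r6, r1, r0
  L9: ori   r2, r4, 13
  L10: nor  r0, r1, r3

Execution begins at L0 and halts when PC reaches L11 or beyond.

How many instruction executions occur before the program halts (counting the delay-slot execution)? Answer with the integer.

PC=0  sub  r3, r4, r3        | r0=0 r1=3 r2=7 r3=65533 r4=12 r5=11 r6=2 r7=3
PC=1  or   r3, r4, r0        | r0=0 r1=3 r2=7 r3=12 r4=12 r5=11 r6=2 r7=3
PC=2  add  r4, r4, r7        | r0=0 r1=3 r2=7 r3=12 r4=15 r5=11 r6=2 r7=3
PC=3  bne  r2, r7, L10       | r0=0 r1=3 r2=7 r3=12 r4=15 r5=11 r6=2 r7=3  [TAKEN]
PC=4  slt  r0, r3, r0        | r0=0 r1=3 r2=7 r3=12 r4=15 r5=11 r6=2 r7=3
PC=10 nor  r0, r1, r3        | r0=0 r1=3 r2=7 r3=12 r4=15 r5=11 r6=2 r7=3

6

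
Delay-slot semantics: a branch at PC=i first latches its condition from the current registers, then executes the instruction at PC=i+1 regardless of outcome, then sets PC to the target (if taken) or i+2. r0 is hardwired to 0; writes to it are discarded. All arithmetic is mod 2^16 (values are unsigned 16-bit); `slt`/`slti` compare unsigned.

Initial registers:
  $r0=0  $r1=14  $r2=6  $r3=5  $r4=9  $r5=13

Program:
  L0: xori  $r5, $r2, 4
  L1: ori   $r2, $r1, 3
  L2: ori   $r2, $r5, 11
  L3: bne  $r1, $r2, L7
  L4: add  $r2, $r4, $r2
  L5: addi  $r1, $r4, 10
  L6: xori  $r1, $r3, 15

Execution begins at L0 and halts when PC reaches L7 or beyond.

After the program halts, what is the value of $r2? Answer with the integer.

  step pc=0: xori  $r5, $r2, 4  regs=(0,14,6,5,9,2)
  step pc=1: ori   $r2, $r1, 3  regs=(0,14,15,5,9,2)
  step pc=2: ori   $r2, $r5, 11  regs=(0,14,11,5,9,2)
  step pc=3: bne  $r1, $r2, L7  cond=T  regs=(0,14,11,5,9,2)
  step pc=4: add  $r2, $r4, $r2  regs=(0,14,20,5,9,2)

20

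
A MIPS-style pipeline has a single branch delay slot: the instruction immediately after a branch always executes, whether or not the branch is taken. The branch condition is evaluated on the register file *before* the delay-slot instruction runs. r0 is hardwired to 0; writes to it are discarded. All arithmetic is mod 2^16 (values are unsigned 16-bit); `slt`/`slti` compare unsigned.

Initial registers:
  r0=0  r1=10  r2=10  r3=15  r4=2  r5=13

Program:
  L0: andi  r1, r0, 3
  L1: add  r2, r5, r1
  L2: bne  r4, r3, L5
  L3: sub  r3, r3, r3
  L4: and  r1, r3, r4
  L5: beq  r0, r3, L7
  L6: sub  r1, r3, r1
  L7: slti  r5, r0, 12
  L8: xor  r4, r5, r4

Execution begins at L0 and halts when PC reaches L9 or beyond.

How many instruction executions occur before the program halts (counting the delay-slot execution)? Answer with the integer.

8

#0 andi  r1, r0, 3 ; 0/0/10/15/2/13
#1 add  r2, r5, r1 ; 0/0/13/15/2/13
#2 bne  r4, r3, L5 ; 0/0/13/15/2/13 ; →target
#3 sub  r3, r3, r3 ; 0/0/13/0/2/13
#5 beq  r0, r3, L7 ; 0/0/13/0/2/13 ; →target
#6 sub  r1, r3, r1 ; 0/0/13/0/2/13
#7 slti  r5, r0, 12 ; 0/0/13/0/2/1
#8 xor  r4, r5, r4 ; 0/0/13/0/3/1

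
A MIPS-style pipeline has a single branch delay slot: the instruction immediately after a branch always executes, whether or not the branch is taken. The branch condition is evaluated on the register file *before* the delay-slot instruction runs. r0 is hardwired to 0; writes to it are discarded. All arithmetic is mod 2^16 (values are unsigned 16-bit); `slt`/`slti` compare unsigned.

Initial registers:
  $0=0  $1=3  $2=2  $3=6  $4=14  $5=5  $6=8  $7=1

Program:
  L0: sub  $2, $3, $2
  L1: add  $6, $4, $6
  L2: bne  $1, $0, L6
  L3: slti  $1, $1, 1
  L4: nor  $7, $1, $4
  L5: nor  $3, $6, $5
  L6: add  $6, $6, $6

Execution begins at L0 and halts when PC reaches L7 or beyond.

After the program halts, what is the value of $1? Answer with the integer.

0

#0 sub  $2, $3, $2 ; 0/3/4/6/14/5/8/1
#1 add  $6, $4, $6 ; 0/3/4/6/14/5/22/1
#2 bne  $1, $0, L6 ; 0/3/4/6/14/5/22/1 ; →target
#3 slti  $1, $1, 1 ; 0/0/4/6/14/5/22/1
#6 add  $6, $6, $6 ; 0/0/4/6/14/5/44/1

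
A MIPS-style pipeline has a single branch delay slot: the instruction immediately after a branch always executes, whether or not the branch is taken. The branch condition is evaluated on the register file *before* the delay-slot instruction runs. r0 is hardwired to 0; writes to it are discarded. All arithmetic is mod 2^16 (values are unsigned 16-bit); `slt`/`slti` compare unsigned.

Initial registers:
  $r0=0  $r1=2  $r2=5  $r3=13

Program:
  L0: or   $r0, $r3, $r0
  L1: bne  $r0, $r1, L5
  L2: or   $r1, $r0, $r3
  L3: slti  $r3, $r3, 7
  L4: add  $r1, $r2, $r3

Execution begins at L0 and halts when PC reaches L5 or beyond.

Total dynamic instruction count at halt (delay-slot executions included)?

3

#0 or   $r0, $r3, $r0 ; 0/2/5/13
#1 bne  $r0, $r1, L5 ; 0/2/5/13 ; →target
#2 or   $r1, $r0, $r3 ; 0/13/5/13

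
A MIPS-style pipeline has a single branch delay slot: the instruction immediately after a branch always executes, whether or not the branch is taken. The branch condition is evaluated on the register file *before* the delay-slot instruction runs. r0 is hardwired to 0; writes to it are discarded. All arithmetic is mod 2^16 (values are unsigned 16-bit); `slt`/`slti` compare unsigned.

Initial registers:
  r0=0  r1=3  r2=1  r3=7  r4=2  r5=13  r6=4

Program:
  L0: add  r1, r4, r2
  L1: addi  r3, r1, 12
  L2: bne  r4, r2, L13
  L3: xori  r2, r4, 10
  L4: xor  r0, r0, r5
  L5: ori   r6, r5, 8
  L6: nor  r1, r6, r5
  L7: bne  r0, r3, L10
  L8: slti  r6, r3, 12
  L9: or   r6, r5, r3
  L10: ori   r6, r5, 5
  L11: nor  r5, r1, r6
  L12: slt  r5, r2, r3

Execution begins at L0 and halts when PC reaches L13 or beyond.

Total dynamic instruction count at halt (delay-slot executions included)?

[0] add  r1, r4, r2  →  {r0:0, r1:3, r2:1, r3:7, r4:2, r5:13, r6:4}
[1] addi  r3, r1, 12  →  {r0:0, r1:3, r2:1, r3:15, r4:2, r5:13, r6:4}
[2] bne  r4, r2, L13  →  {r0:0, r1:3, r2:1, r3:15, r4:2, r5:13, r6:4}  ⟨branch taken⟩
[3] xori  r2, r4, 10  →  {r0:0, r1:3, r2:8, r3:15, r4:2, r5:13, r6:4}

4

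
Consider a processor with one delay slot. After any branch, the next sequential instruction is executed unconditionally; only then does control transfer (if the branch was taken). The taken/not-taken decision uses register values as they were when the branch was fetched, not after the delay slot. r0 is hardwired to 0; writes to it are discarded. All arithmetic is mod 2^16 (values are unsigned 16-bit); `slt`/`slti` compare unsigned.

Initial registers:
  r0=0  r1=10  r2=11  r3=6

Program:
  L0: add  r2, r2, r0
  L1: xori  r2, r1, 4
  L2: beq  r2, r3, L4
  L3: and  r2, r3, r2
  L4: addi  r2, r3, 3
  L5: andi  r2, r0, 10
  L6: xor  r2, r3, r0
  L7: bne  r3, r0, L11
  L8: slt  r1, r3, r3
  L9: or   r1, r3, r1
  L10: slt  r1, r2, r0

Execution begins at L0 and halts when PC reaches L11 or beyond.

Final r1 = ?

0

  step pc=0: add  r2, r2, r0  regs=(0,10,11,6)
  step pc=1: xori  r2, r1, 4  regs=(0,10,14,6)
  step pc=2: beq  r2, r3, L4  cond=F  regs=(0,10,14,6)
  step pc=3: and  r2, r3, r2  regs=(0,10,6,6)
  step pc=4: addi  r2, r3, 3  regs=(0,10,9,6)
  step pc=5: andi  r2, r0, 10  regs=(0,10,0,6)
  step pc=6: xor  r2, r3, r0  regs=(0,10,6,6)
  step pc=7: bne  r3, r0, L11  cond=T  regs=(0,10,6,6)
  step pc=8: slt  r1, r3, r3  regs=(0,0,6,6)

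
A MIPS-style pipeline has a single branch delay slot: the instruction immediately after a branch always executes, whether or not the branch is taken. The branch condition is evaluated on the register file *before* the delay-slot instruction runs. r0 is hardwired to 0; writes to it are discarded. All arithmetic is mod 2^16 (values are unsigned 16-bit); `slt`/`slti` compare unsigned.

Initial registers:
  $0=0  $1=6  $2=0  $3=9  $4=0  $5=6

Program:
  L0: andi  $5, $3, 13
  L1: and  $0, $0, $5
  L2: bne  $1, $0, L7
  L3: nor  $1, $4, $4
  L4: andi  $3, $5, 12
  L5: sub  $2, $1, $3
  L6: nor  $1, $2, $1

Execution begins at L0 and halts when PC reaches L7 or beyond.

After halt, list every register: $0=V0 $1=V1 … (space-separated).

PC=0  andi  $5, $3, 13       | $0=0 $1=6 $2=0 $3=9 $4=0 $5=9
PC=1  and  $0, $0, $5        | $0=0 $1=6 $2=0 $3=9 $4=0 $5=9
PC=2  bne  $1, $0, L7        | $0=0 $1=6 $2=0 $3=9 $4=0 $5=9  [TAKEN]
PC=3  nor  $1, $4, $4        | $0=0 $1=65535 $2=0 $3=9 $4=0 $5=9

$0=0 $1=65535 $2=0 $3=9 $4=0 $5=9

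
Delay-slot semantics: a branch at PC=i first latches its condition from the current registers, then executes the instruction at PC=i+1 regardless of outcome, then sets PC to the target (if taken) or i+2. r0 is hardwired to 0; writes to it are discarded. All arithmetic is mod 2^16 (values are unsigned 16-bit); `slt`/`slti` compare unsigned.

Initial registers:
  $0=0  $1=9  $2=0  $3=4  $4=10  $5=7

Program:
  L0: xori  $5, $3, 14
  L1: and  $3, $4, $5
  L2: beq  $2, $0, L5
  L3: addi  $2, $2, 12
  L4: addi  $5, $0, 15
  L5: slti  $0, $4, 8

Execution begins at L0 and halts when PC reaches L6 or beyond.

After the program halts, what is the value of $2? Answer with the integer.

[0] xori  $5, $3, 14  →  {$0:0, $1:9, $2:0, $3:4, $4:10, $5:10}
[1] and  $3, $4, $5  →  {$0:0, $1:9, $2:0, $3:10, $4:10, $5:10}
[2] beq  $2, $0, L5  →  {$0:0, $1:9, $2:0, $3:10, $4:10, $5:10}  ⟨branch taken⟩
[3] addi  $2, $2, 12  →  {$0:0, $1:9, $2:12, $3:10, $4:10, $5:10}
[5] slti  $0, $4, 8  →  {$0:0, $1:9, $2:12, $3:10, $4:10, $5:10}

12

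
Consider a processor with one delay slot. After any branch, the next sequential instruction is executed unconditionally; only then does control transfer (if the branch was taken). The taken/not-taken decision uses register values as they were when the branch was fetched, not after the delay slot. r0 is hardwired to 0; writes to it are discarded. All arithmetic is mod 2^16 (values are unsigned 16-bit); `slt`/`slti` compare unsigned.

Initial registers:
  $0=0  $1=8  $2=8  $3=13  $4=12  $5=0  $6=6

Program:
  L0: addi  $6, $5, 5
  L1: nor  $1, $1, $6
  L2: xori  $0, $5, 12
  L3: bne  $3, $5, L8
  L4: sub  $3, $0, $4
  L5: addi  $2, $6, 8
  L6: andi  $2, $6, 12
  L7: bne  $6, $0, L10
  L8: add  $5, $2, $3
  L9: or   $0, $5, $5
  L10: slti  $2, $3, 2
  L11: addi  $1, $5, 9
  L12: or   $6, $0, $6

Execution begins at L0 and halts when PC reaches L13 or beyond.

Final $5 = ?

[0] addi  $6, $5, 5  →  {$0:0, $1:8, $2:8, $3:13, $4:12, $5:0, $6:5}
[1] nor  $1, $1, $6  →  {$0:0, $1:65522, $2:8, $3:13, $4:12, $5:0, $6:5}
[2] xori  $0, $5, 12  →  {$0:0, $1:65522, $2:8, $3:13, $4:12, $5:0, $6:5}
[3] bne  $3, $5, L8  →  {$0:0, $1:65522, $2:8, $3:13, $4:12, $5:0, $6:5}  ⟨branch taken⟩
[4] sub  $3, $0, $4  →  {$0:0, $1:65522, $2:8, $3:65524, $4:12, $5:0, $6:5}
[8] add  $5, $2, $3  →  {$0:0, $1:65522, $2:8, $3:65524, $4:12, $5:65532, $6:5}
[9] or   $0, $5, $5  →  {$0:0, $1:65522, $2:8, $3:65524, $4:12, $5:65532, $6:5}
[10] slti  $2, $3, 2  →  {$0:0, $1:65522, $2:0, $3:65524, $4:12, $5:65532, $6:5}
[11] addi  $1, $5, 9  →  {$0:0, $1:5, $2:0, $3:65524, $4:12, $5:65532, $6:5}
[12] or   $6, $0, $6  →  {$0:0, $1:5, $2:0, $3:65524, $4:12, $5:65532, $6:5}

65532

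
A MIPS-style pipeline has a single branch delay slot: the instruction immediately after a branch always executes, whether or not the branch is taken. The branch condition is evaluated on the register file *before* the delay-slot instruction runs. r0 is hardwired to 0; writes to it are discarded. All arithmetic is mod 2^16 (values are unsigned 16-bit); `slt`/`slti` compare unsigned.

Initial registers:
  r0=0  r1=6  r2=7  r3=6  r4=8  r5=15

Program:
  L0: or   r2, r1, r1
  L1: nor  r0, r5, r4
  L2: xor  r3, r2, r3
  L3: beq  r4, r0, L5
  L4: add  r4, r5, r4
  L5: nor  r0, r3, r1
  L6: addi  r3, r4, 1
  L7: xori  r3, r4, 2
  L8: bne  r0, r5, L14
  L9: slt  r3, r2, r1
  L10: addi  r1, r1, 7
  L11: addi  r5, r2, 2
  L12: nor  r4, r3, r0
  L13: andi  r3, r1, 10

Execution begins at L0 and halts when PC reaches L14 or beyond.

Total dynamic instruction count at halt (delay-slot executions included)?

  step pc=0: or   r2, r1, r1  regs=(0,6,6,6,8,15)
  step pc=1: nor  r0, r5, r4  regs=(0,6,6,6,8,15)
  step pc=2: xor  r3, r2, r3  regs=(0,6,6,0,8,15)
  step pc=3: beq  r4, r0, L5  cond=F  regs=(0,6,6,0,8,15)
  step pc=4: add  r4, r5, r4  regs=(0,6,6,0,23,15)
  step pc=5: nor  r0, r3, r1  regs=(0,6,6,0,23,15)
  step pc=6: addi  r3, r4, 1  regs=(0,6,6,24,23,15)
  step pc=7: xori  r3, r4, 2  regs=(0,6,6,21,23,15)
  step pc=8: bne  r0, r5, L14  cond=T  regs=(0,6,6,21,23,15)
  step pc=9: slt  r3, r2, r1  regs=(0,6,6,0,23,15)

10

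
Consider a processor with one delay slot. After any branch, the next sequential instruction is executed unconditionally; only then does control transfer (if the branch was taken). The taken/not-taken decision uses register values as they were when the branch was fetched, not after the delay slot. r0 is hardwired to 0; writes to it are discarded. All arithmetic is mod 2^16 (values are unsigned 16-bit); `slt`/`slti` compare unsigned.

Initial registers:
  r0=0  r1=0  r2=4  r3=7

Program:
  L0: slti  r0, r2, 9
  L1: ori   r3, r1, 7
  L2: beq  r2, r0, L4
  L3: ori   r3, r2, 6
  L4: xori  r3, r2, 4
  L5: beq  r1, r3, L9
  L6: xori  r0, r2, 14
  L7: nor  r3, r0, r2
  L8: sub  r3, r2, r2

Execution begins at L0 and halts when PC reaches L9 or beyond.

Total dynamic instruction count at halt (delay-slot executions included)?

7

#0 slti  r0, r2, 9 ; 0/0/4/7
#1 ori   r3, r1, 7 ; 0/0/4/7
#2 beq  r2, r0, L4 ; 0/0/4/7 ; →fallthru
#3 ori   r3, r2, 6 ; 0/0/4/6
#4 xori  r3, r2, 4 ; 0/0/4/0
#5 beq  r1, r3, L9 ; 0/0/4/0 ; →target
#6 xori  r0, r2, 14 ; 0/0/4/0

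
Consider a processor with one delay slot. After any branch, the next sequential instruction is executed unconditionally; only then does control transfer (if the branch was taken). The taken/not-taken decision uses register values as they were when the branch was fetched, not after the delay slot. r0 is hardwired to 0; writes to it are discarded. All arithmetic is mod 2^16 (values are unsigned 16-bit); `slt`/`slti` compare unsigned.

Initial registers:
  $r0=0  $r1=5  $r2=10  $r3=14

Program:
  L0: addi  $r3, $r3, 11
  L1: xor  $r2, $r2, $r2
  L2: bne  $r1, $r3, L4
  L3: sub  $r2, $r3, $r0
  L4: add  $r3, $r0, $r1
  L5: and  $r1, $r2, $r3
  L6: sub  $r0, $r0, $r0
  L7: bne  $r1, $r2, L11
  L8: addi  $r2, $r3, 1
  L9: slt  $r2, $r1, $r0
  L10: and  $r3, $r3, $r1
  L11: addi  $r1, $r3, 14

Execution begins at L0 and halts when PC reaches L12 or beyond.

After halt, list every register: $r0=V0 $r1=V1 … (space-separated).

$r0=0 $r1=19 $r2=6 $r3=5

#0 addi  $r3, $r3, 11 ; 0/5/10/25
#1 xor  $r2, $r2, $r2 ; 0/5/0/25
#2 bne  $r1, $r3, L4 ; 0/5/0/25 ; →target
#3 sub  $r2, $r3, $r0 ; 0/5/25/25
#4 add  $r3, $r0, $r1 ; 0/5/25/5
#5 and  $r1, $r2, $r3 ; 0/1/25/5
#6 sub  $r0, $r0, $r0 ; 0/1/25/5
#7 bne  $r1, $r2, L11 ; 0/1/25/5 ; →target
#8 addi  $r2, $r3, 1 ; 0/1/6/5
#11 addi  $r1, $r3, 14 ; 0/19/6/5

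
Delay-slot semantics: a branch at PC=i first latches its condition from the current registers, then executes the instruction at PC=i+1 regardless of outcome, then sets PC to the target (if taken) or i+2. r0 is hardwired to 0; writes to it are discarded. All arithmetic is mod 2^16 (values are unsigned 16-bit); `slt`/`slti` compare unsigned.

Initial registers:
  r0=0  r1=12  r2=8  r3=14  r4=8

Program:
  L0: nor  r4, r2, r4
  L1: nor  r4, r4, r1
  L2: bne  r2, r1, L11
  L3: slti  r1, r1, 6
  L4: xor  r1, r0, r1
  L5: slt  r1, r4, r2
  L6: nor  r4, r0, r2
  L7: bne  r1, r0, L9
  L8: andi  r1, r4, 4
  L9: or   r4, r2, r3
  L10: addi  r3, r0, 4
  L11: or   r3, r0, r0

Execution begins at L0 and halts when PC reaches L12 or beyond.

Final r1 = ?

0

  step pc=0: nor  r4, r2, r4  regs=(0,12,8,14,65527)
  step pc=1: nor  r4, r4, r1  regs=(0,12,8,14,0)
  step pc=2: bne  r2, r1, L11  cond=T  regs=(0,12,8,14,0)
  step pc=3: slti  r1, r1, 6  regs=(0,0,8,14,0)
  step pc=11: or   r3, r0, r0  regs=(0,0,8,0,0)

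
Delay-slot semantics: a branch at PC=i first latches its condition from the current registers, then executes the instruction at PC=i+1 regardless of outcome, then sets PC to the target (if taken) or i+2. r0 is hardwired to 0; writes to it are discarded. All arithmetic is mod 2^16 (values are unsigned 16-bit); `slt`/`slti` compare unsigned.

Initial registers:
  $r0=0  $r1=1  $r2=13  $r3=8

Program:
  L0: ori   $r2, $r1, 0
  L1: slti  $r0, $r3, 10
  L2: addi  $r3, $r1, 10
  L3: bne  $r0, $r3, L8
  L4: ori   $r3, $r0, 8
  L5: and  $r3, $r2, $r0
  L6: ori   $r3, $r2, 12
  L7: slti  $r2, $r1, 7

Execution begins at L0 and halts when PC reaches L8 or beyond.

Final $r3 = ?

8

[0] ori   $r2, $r1, 0  →  {$r0:0, $r1:1, $r2:1, $r3:8}
[1] slti  $r0, $r3, 10  →  {$r0:0, $r1:1, $r2:1, $r3:8}
[2] addi  $r3, $r1, 10  →  {$r0:0, $r1:1, $r2:1, $r3:11}
[3] bne  $r0, $r3, L8  →  {$r0:0, $r1:1, $r2:1, $r3:11}  ⟨branch taken⟩
[4] ori   $r3, $r0, 8  →  {$r0:0, $r1:1, $r2:1, $r3:8}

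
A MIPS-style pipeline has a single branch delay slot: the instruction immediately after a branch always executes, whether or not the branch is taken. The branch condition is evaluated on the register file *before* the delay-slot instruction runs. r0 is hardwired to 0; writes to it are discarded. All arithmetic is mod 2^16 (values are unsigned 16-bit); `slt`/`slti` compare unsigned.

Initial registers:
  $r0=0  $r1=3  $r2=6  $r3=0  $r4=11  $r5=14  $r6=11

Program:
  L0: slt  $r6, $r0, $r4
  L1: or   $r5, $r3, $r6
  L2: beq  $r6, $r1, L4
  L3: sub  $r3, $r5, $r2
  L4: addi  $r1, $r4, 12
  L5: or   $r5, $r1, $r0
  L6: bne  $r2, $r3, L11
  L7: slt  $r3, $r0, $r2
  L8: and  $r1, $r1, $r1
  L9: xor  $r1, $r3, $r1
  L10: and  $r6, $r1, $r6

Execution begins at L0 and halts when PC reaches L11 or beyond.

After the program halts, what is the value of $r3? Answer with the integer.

1

#0 slt  $r6, $r0, $r4 ; 0/3/6/0/11/14/1
#1 or   $r5, $r3, $r6 ; 0/3/6/0/11/1/1
#2 beq  $r6, $r1, L4 ; 0/3/6/0/11/1/1 ; →fallthru
#3 sub  $r3, $r5, $r2 ; 0/3/6/65531/11/1/1
#4 addi  $r1, $r4, 12 ; 0/23/6/65531/11/1/1
#5 or   $r5, $r1, $r0 ; 0/23/6/65531/11/23/1
#6 bne  $r2, $r3, L11 ; 0/23/6/65531/11/23/1 ; →target
#7 slt  $r3, $r0, $r2 ; 0/23/6/1/11/23/1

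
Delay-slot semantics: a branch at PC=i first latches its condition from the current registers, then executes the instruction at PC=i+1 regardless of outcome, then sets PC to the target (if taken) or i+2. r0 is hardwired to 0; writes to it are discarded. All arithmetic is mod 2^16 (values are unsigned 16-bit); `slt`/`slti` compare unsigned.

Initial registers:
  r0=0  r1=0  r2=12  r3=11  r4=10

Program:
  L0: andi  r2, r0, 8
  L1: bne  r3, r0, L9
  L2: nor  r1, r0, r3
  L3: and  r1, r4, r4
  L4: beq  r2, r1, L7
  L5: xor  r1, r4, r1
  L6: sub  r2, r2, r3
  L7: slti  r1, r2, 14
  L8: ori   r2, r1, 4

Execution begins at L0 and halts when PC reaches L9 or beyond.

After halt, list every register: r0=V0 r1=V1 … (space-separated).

[0] andi  r2, r0, 8  →  {r0:0, r1:0, r2:0, r3:11, r4:10}
[1] bne  r3, r0, L9  →  {r0:0, r1:0, r2:0, r3:11, r4:10}  ⟨branch taken⟩
[2] nor  r1, r0, r3  →  {r0:0, r1:65524, r2:0, r3:11, r4:10}

r0=0 r1=65524 r2=0 r3=11 r4=10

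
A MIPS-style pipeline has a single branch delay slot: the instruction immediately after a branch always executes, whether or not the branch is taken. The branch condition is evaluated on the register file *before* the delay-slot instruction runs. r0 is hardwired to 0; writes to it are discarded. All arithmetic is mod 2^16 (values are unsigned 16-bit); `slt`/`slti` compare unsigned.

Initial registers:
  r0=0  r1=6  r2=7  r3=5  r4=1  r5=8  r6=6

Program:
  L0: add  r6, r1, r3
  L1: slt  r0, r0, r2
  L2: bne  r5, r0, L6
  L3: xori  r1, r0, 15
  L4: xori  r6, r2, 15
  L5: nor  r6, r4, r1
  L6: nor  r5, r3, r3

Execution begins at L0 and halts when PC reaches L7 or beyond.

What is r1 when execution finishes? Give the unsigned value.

15

PC=0  add  r6, r1, r3        | r0=0 r1=6 r2=7 r3=5 r4=1 r5=8 r6=11
PC=1  slt  r0, r0, r2        | r0=0 r1=6 r2=7 r3=5 r4=1 r5=8 r6=11
PC=2  bne  r5, r0, L6        | r0=0 r1=6 r2=7 r3=5 r4=1 r5=8 r6=11  [TAKEN]
PC=3  xori  r1, r0, 15       | r0=0 r1=15 r2=7 r3=5 r4=1 r5=8 r6=11
PC=6  nor  r5, r3, r3        | r0=0 r1=15 r2=7 r3=5 r4=1 r5=65530 r6=11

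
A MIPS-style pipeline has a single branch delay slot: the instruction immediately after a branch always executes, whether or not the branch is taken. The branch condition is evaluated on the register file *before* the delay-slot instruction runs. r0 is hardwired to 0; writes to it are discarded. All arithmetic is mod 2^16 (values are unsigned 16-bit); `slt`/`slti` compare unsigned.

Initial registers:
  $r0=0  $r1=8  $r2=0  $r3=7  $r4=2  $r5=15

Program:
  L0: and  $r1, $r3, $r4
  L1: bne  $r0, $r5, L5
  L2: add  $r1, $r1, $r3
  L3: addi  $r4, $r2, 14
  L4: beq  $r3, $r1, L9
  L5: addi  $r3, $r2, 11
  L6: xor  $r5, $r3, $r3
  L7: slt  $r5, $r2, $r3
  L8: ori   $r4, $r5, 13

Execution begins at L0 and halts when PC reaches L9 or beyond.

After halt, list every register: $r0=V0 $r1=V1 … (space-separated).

$r0=0 $r1=9 $r2=0 $r3=11 $r4=13 $r5=1

PC=0  and  $r1, $r3, $r4     | $r0=0 $r1=2 $r2=0 $r3=7 $r4=2 $r5=15
PC=1  bne  $r0, $r5, L5      | $r0=0 $r1=2 $r2=0 $r3=7 $r4=2 $r5=15  [TAKEN]
PC=2  add  $r1, $r1, $r3     | $r0=0 $r1=9 $r2=0 $r3=7 $r4=2 $r5=15
PC=5  addi  $r3, $r2, 11     | $r0=0 $r1=9 $r2=0 $r3=11 $r4=2 $r5=15
PC=6  xor  $r5, $r3, $r3     | $r0=0 $r1=9 $r2=0 $r3=11 $r4=2 $r5=0
PC=7  slt  $r5, $r2, $r3     | $r0=0 $r1=9 $r2=0 $r3=11 $r4=2 $r5=1
PC=8  ori   $r4, $r5, 13     | $r0=0 $r1=9 $r2=0 $r3=11 $r4=13 $r5=1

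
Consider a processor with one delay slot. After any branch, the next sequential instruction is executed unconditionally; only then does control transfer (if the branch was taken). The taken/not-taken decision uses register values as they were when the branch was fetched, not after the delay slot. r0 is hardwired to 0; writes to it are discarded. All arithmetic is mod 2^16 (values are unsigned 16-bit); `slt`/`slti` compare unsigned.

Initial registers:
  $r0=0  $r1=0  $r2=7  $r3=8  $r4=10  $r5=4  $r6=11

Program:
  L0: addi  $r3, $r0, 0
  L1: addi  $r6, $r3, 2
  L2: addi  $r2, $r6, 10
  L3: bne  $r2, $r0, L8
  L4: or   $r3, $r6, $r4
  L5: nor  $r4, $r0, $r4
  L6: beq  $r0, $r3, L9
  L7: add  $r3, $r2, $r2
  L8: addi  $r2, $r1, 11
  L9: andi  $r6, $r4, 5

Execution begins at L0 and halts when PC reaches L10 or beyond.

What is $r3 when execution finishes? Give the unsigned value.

10

#0 addi  $r3, $r0, 0 ; 0/0/7/0/10/4/11
#1 addi  $r6, $r3, 2 ; 0/0/7/0/10/4/2
#2 addi  $r2, $r6, 10 ; 0/0/12/0/10/4/2
#3 bne  $r2, $r0, L8 ; 0/0/12/0/10/4/2 ; →target
#4 or   $r3, $r6, $r4 ; 0/0/12/10/10/4/2
#8 addi  $r2, $r1, 11 ; 0/0/11/10/10/4/2
#9 andi  $r6, $r4, 5 ; 0/0/11/10/10/4/0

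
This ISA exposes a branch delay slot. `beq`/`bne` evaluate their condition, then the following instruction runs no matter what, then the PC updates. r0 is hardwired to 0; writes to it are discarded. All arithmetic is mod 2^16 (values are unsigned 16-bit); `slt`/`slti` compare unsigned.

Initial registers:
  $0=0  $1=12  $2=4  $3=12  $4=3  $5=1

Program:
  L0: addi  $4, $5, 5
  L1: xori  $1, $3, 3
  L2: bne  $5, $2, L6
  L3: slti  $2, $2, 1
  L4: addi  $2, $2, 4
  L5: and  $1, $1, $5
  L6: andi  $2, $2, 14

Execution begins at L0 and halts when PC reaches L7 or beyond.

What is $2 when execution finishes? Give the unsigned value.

0

[0] addi  $4, $5, 5  →  {$0:0, $1:12, $2:4, $3:12, $4:6, $5:1}
[1] xori  $1, $3, 3  →  {$0:0, $1:15, $2:4, $3:12, $4:6, $5:1}
[2] bne  $5, $2, L6  →  {$0:0, $1:15, $2:4, $3:12, $4:6, $5:1}  ⟨branch taken⟩
[3] slti  $2, $2, 1  →  {$0:0, $1:15, $2:0, $3:12, $4:6, $5:1}
[6] andi  $2, $2, 14  →  {$0:0, $1:15, $2:0, $3:12, $4:6, $5:1}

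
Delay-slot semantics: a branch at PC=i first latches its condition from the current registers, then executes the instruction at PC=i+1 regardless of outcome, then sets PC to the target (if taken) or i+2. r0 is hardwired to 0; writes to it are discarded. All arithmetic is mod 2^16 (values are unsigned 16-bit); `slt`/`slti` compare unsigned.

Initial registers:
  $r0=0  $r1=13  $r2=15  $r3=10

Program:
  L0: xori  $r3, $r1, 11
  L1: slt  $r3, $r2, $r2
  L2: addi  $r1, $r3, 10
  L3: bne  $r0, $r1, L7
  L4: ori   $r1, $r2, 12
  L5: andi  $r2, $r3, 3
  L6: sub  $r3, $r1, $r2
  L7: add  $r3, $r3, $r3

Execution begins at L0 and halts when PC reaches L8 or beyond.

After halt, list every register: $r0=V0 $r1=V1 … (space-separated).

$r0=0 $r1=15 $r2=15 $r3=0

#0 xori  $r3, $r1, 11 ; 0/13/15/6
#1 slt  $r3, $r2, $r2 ; 0/13/15/0
#2 addi  $r1, $r3, 10 ; 0/10/15/0
#3 bne  $r0, $r1, L7 ; 0/10/15/0 ; →target
#4 ori   $r1, $r2, 12 ; 0/15/15/0
#7 add  $r3, $r3, $r3 ; 0/15/15/0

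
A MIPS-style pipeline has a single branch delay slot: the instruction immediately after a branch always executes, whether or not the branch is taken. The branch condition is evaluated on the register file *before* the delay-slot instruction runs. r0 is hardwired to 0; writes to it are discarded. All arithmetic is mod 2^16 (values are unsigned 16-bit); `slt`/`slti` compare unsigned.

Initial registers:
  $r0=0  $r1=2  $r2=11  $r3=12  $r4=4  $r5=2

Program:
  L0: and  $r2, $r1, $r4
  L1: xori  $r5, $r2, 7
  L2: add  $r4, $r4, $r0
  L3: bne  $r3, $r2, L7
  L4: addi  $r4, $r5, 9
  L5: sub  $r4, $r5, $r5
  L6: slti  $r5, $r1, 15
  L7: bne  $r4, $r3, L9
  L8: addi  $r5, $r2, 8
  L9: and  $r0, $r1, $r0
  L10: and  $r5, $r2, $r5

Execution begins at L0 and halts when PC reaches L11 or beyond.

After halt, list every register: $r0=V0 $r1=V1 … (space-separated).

#0 and  $r2, $r1, $r4 ; 0/2/0/12/4/2
#1 xori  $r5, $r2, 7 ; 0/2/0/12/4/7
#2 add  $r4, $r4, $r0 ; 0/2/0/12/4/7
#3 bne  $r3, $r2, L7 ; 0/2/0/12/4/7 ; →target
#4 addi  $r4, $r5, 9 ; 0/2/0/12/16/7
#7 bne  $r4, $r3, L9 ; 0/2/0/12/16/7 ; →target
#8 addi  $r5, $r2, 8 ; 0/2/0/12/16/8
#9 and  $r0, $r1, $r0 ; 0/2/0/12/16/8
#10 and  $r5, $r2, $r5 ; 0/2/0/12/16/0

$r0=0 $r1=2 $r2=0 $r3=12 $r4=16 $r5=0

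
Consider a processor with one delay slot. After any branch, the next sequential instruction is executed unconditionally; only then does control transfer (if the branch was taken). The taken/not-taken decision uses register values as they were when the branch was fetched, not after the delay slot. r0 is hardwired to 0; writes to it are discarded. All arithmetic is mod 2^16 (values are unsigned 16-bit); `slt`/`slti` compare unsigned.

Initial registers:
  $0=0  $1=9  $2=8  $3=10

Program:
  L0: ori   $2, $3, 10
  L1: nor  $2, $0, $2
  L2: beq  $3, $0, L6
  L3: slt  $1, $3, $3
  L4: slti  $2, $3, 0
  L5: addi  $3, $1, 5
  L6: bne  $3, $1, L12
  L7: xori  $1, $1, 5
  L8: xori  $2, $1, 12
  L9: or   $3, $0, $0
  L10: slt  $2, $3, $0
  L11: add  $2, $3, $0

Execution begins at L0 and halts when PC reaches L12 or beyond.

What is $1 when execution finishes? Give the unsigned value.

5

[0] ori   $2, $3, 10  →  {$0:0, $1:9, $2:10, $3:10}
[1] nor  $2, $0, $2  →  {$0:0, $1:9, $2:65525, $3:10}
[2] beq  $3, $0, L6  →  {$0:0, $1:9, $2:65525, $3:10}  ⟨branch fallthrough⟩
[3] slt  $1, $3, $3  →  {$0:0, $1:0, $2:65525, $3:10}
[4] slti  $2, $3, 0  →  {$0:0, $1:0, $2:0, $3:10}
[5] addi  $3, $1, 5  →  {$0:0, $1:0, $2:0, $3:5}
[6] bne  $3, $1, L12  →  {$0:0, $1:0, $2:0, $3:5}  ⟨branch taken⟩
[7] xori  $1, $1, 5  →  {$0:0, $1:5, $2:0, $3:5}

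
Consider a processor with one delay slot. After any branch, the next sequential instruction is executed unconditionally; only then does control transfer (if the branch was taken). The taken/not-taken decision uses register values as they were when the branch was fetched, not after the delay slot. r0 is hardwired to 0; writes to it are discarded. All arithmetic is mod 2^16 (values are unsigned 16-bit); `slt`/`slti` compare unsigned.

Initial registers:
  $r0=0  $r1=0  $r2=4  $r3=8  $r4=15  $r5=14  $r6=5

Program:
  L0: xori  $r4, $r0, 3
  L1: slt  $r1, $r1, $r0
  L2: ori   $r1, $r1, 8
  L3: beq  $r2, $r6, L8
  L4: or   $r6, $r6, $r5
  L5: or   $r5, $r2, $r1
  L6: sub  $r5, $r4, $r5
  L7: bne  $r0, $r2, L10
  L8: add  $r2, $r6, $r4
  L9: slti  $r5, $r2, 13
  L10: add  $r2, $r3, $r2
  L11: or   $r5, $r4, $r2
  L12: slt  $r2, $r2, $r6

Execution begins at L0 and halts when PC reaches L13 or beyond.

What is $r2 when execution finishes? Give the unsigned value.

0

#0 xori  $r4, $r0, 3 ; 0/0/4/8/3/14/5
#1 slt  $r1, $r1, $r0 ; 0/0/4/8/3/14/5
#2 ori   $r1, $r1, 8 ; 0/8/4/8/3/14/5
#3 beq  $r2, $r6, L8 ; 0/8/4/8/3/14/5 ; →fallthru
#4 or   $r6, $r6, $r5 ; 0/8/4/8/3/14/15
#5 or   $r5, $r2, $r1 ; 0/8/4/8/3/12/15
#6 sub  $r5, $r4, $r5 ; 0/8/4/8/3/65527/15
#7 bne  $r0, $r2, L10 ; 0/8/4/8/3/65527/15 ; →target
#8 add  $r2, $r6, $r4 ; 0/8/18/8/3/65527/15
#10 add  $r2, $r3, $r2 ; 0/8/26/8/3/65527/15
#11 or   $r5, $r4, $r2 ; 0/8/26/8/3/27/15
#12 slt  $r2, $r2, $r6 ; 0/8/0/8/3/27/15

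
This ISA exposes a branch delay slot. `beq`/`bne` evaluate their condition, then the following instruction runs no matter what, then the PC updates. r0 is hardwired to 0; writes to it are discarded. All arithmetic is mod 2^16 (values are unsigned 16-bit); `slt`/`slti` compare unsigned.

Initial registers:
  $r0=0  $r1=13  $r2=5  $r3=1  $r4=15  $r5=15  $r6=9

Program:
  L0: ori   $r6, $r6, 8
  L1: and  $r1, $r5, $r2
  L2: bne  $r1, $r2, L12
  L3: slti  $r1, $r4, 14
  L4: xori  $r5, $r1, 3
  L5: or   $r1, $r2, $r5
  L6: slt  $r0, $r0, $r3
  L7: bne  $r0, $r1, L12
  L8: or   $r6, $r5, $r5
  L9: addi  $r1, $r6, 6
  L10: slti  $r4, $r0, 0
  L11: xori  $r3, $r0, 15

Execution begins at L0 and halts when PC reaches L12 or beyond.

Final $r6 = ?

3

[0] ori   $r6, $r6, 8  →  {$r0:0, $r1:13, $r2:5, $r3:1, $r4:15, $r5:15, $r6:9}
[1] and  $r1, $r5, $r2  →  {$r0:0, $r1:5, $r2:5, $r3:1, $r4:15, $r5:15, $r6:9}
[2] bne  $r1, $r2, L12  →  {$r0:0, $r1:5, $r2:5, $r3:1, $r4:15, $r5:15, $r6:9}  ⟨branch fallthrough⟩
[3] slti  $r1, $r4, 14  →  {$r0:0, $r1:0, $r2:5, $r3:1, $r4:15, $r5:15, $r6:9}
[4] xori  $r5, $r1, 3  →  {$r0:0, $r1:0, $r2:5, $r3:1, $r4:15, $r5:3, $r6:9}
[5] or   $r1, $r2, $r5  →  {$r0:0, $r1:7, $r2:5, $r3:1, $r4:15, $r5:3, $r6:9}
[6] slt  $r0, $r0, $r3  →  {$r0:0, $r1:7, $r2:5, $r3:1, $r4:15, $r5:3, $r6:9}
[7] bne  $r0, $r1, L12  →  {$r0:0, $r1:7, $r2:5, $r3:1, $r4:15, $r5:3, $r6:9}  ⟨branch taken⟩
[8] or   $r6, $r5, $r5  →  {$r0:0, $r1:7, $r2:5, $r3:1, $r4:15, $r5:3, $r6:3}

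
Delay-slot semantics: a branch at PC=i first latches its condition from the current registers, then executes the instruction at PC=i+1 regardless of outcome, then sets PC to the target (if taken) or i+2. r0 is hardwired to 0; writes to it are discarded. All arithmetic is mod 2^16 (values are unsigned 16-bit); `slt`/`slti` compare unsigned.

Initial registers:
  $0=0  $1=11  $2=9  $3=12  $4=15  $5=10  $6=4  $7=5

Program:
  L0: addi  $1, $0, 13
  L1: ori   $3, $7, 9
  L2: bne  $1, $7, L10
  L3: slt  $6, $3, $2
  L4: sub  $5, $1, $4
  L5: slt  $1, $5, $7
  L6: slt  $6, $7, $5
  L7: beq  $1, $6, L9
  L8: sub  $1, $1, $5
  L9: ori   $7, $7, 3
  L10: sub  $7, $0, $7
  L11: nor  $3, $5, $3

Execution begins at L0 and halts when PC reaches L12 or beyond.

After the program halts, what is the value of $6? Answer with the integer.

0

[0] addi  $1, $0, 13  →  {$0:0, $1:13, $2:9, $3:12, $4:15, $5:10, $6:4, $7:5}
[1] ori   $3, $7, 9  →  {$0:0, $1:13, $2:9, $3:13, $4:15, $5:10, $6:4, $7:5}
[2] bne  $1, $7, L10  →  {$0:0, $1:13, $2:9, $3:13, $4:15, $5:10, $6:4, $7:5}  ⟨branch taken⟩
[3] slt  $6, $3, $2  →  {$0:0, $1:13, $2:9, $3:13, $4:15, $5:10, $6:0, $7:5}
[10] sub  $7, $0, $7  →  {$0:0, $1:13, $2:9, $3:13, $4:15, $5:10, $6:0, $7:65531}
[11] nor  $3, $5, $3  →  {$0:0, $1:13, $2:9, $3:65520, $4:15, $5:10, $6:0, $7:65531}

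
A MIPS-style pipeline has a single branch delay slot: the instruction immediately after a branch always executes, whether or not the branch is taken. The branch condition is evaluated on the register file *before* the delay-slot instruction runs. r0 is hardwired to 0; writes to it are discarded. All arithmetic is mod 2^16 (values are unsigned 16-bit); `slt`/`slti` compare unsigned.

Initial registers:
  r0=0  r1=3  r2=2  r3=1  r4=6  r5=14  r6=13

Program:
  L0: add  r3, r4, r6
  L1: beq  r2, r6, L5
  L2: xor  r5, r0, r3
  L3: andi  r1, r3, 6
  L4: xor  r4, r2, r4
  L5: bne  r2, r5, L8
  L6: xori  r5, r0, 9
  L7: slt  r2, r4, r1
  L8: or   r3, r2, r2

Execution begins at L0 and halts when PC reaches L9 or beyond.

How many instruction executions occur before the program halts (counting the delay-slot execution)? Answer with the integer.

8

#0 add  r3, r4, r6 ; 0/3/2/19/6/14/13
#1 beq  r2, r6, L5 ; 0/3/2/19/6/14/13 ; →fallthru
#2 xor  r5, r0, r3 ; 0/3/2/19/6/19/13
#3 andi  r1, r3, 6 ; 0/2/2/19/6/19/13
#4 xor  r4, r2, r4 ; 0/2/2/19/4/19/13
#5 bne  r2, r5, L8 ; 0/2/2/19/4/19/13 ; →target
#6 xori  r5, r0, 9 ; 0/2/2/19/4/9/13
#8 or   r3, r2, r2 ; 0/2/2/2/4/9/13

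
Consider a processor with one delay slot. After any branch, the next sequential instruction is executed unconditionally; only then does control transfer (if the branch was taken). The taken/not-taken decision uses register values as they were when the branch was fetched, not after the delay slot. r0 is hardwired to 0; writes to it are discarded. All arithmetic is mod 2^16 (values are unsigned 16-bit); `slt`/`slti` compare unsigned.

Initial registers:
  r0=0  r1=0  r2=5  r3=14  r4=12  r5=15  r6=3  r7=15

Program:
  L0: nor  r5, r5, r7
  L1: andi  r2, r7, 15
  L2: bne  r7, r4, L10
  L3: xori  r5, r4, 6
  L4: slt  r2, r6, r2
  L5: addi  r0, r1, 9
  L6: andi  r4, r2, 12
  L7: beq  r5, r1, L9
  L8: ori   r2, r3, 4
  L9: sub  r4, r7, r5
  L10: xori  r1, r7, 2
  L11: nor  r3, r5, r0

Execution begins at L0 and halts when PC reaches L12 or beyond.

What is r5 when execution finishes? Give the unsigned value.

10

[0] nor  r5, r5, r7  →  {r0:0, r1:0, r2:5, r3:14, r4:12, r5:65520, r6:3, r7:15}
[1] andi  r2, r7, 15  →  {r0:0, r1:0, r2:15, r3:14, r4:12, r5:65520, r6:3, r7:15}
[2] bne  r7, r4, L10  →  {r0:0, r1:0, r2:15, r3:14, r4:12, r5:65520, r6:3, r7:15}  ⟨branch taken⟩
[3] xori  r5, r4, 6  →  {r0:0, r1:0, r2:15, r3:14, r4:12, r5:10, r6:3, r7:15}
[10] xori  r1, r7, 2  →  {r0:0, r1:13, r2:15, r3:14, r4:12, r5:10, r6:3, r7:15}
[11] nor  r3, r5, r0  →  {r0:0, r1:13, r2:15, r3:65525, r4:12, r5:10, r6:3, r7:15}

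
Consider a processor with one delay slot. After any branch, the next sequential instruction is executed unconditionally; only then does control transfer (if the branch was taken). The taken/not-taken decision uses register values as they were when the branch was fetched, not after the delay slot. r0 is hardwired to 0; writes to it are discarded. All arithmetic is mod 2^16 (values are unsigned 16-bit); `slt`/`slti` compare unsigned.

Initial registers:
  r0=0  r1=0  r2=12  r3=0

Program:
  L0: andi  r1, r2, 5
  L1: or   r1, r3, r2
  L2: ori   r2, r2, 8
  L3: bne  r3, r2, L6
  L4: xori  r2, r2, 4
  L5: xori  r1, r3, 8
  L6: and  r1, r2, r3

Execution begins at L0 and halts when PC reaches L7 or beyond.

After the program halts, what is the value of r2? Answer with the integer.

8

#0 andi  r1, r2, 5 ; 0/4/12/0
#1 or   r1, r3, r2 ; 0/12/12/0
#2 ori   r2, r2, 8 ; 0/12/12/0
#3 bne  r3, r2, L6 ; 0/12/12/0 ; →target
#4 xori  r2, r2, 4 ; 0/12/8/0
#6 and  r1, r2, r3 ; 0/0/8/0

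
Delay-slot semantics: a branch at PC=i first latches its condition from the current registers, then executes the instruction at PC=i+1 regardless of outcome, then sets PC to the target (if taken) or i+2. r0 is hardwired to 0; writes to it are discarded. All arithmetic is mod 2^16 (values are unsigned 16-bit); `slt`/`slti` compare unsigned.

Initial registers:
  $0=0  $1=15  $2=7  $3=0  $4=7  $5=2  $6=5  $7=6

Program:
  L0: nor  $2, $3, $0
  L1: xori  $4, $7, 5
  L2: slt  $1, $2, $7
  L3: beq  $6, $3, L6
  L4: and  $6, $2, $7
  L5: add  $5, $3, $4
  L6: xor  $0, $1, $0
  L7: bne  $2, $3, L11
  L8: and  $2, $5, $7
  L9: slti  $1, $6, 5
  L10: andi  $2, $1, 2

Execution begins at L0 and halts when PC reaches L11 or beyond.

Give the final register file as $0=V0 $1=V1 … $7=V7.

$0=0 $1=0 $2=2 $3=0 $4=3 $5=3 $6=6 $7=6

[0] nor  $2, $3, $0  →  {$0:0, $1:15, $2:65535, $3:0, $4:7, $5:2, $6:5, $7:6}
[1] xori  $4, $7, 5  →  {$0:0, $1:15, $2:65535, $3:0, $4:3, $5:2, $6:5, $7:6}
[2] slt  $1, $2, $7  →  {$0:0, $1:0, $2:65535, $3:0, $4:3, $5:2, $6:5, $7:6}
[3] beq  $6, $3, L6  →  {$0:0, $1:0, $2:65535, $3:0, $4:3, $5:2, $6:5, $7:6}  ⟨branch fallthrough⟩
[4] and  $6, $2, $7  →  {$0:0, $1:0, $2:65535, $3:0, $4:3, $5:2, $6:6, $7:6}
[5] add  $5, $3, $4  →  {$0:0, $1:0, $2:65535, $3:0, $4:3, $5:3, $6:6, $7:6}
[6] xor  $0, $1, $0  →  {$0:0, $1:0, $2:65535, $3:0, $4:3, $5:3, $6:6, $7:6}
[7] bne  $2, $3, L11  →  {$0:0, $1:0, $2:65535, $3:0, $4:3, $5:3, $6:6, $7:6}  ⟨branch taken⟩
[8] and  $2, $5, $7  →  {$0:0, $1:0, $2:2, $3:0, $4:3, $5:3, $6:6, $7:6}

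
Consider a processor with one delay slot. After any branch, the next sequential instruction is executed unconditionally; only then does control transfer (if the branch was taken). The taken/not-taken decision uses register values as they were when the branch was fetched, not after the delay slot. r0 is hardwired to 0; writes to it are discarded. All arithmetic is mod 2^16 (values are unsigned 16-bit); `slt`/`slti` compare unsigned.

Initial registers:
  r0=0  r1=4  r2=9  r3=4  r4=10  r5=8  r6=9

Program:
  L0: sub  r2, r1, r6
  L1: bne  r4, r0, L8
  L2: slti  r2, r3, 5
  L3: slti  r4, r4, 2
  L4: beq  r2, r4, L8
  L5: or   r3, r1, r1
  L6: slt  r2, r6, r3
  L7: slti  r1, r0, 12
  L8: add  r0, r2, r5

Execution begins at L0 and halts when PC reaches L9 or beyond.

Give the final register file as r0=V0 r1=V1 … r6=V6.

PC=0  sub  r2, r1, r6        | r0=0 r1=4 r2=65531 r3=4 r4=10 r5=8 r6=9
PC=1  bne  r4, r0, L8        | r0=0 r1=4 r2=65531 r3=4 r4=10 r5=8 r6=9  [TAKEN]
PC=2  slti  r2, r3, 5        | r0=0 r1=4 r2=1 r3=4 r4=10 r5=8 r6=9
PC=8  add  r0, r2, r5        | r0=0 r1=4 r2=1 r3=4 r4=10 r5=8 r6=9

r0=0 r1=4 r2=1 r3=4 r4=10 r5=8 r6=9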